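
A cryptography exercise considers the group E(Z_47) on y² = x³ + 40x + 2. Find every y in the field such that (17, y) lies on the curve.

7, 40

x³ + 40x + 2 = 5595 ≡ 2 (mod 47).
Square roots of 2 mod 47: 7 and 40 (since 7² = 49 ≡ 2).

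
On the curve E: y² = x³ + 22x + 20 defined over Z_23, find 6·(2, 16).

Write Q = (2, 16).
Repeated addition: build up to 6Q.
2Q: tangent at (2, 16): λ = (3·2² + 22)/(2·16) ≡ 11/9. 9⁻¹ ≡ 18 (mod 23), so λ ≡ 11·18 ≡ 14.
  x = λ² - 2 - 2 = 196 - 4 ≡ 8; y = λ·(2 - 8) - 16 ≡ 15. → (8, 15)
3Q: (8, 15) + (2, 16). λ = (16 - 15)/(2 - 8) ≡ 1/17 mod 23. 17⁻¹ ≡ 19 (mod 23), so λ ≡ 19.
  x = λ² - 8 - 2 = 361 - 10 ≡ 6; y = λ·(8 - 6) - 15 ≡ 0. → (6, 0)
4Q: (6, 0) + (2, 16). λ = (16 - 0)/(2 - 6) ≡ 16/19 mod 23. 19⁻¹ ≡ 17 (mod 23), so λ ≡ 19.
  x = λ² - 6 - 2 = 361 - 8 ≡ 8; y = λ·(6 - 8) - 0 ≡ 8. → (8, 8)
5Q: (8, 8) + (2, 16). λ = (16 - 8)/(2 - 8) ≡ 8/17 mod 23. 17⁻¹ ≡ 19 (mod 23) since 17·19 = 323 ≡ 1, so λ ≡ 14.
  x = λ² - 8 - 2 = 196 - 10 ≡ 2; y = λ·(8 - 2) - 8 ≡ 7. → (2, 7)
6Q: (2, 7) + (2, 16): same x and y₁ ≡ -y₂, so the sum is O.

O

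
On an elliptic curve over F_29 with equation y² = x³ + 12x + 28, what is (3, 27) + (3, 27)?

(22, 6)

tangent at (3, 27): λ = (3·3² + 12)/(2·27) ≡ 10/25. 25⁻¹ ≡ 7 (mod 29) since 25·7 = 175 ≡ 1, so λ ≡ 10·7 ≡ 12.
  x = λ² - 3 - 3 = 144 - 6 ≡ 22; y = λ·(3 - 22) - 27 ≡ 6. → (22, 6)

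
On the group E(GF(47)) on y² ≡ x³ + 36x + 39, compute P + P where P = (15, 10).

(42, 43)

tangent at (15, 10): λ = (3·15² + 36)/(2·10) ≡ 6/20. 20⁻¹ ≡ 40 (mod 47) since 20·40 = 800 ≡ 1, so λ ≡ 6·40 ≡ 5.
  x = λ² - 15 - 15 = 25 - 30 ≡ 42; y = λ·(15 - 42) - 10 ≡ 43. → (42, 43)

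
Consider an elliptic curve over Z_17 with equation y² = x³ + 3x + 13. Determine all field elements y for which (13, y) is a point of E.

x³ + 3x + 13 = 2249 ≡ 5 (mod 17).
5 is a non-residue mod 17; no y exists.

none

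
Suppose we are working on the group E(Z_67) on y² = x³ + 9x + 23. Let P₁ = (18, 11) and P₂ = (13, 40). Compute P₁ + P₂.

(8, 65)

(18, 11) + (13, 40). λ = (40 - 11)/(13 - 18) ≡ 29/62 mod 67. 62⁻¹ ≡ 40 (mod 67) since 62·40 = 2480 ≡ 1, so λ ≡ 21.
  x = λ² - 18 - 13 = 441 - 31 ≡ 8; y = λ·(18 - 8) - 11 ≡ 65. → (8, 65)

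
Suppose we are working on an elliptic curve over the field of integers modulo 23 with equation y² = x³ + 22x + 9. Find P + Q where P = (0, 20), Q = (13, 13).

(0, 20) + (13, 13). λ = (13 - 20)/(13 - 0) ≡ 16/13 mod 23. 13⁻¹ ≡ 16 (mod 23), so λ ≡ 3.
  x = λ² - 0 - 13 = 9 - 13 ≡ 19; y = λ·(0 - 19) - 20 ≡ 15. → (19, 15)

(19, 15)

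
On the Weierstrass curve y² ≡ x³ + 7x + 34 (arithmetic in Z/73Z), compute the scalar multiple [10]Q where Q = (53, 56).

(5, 62)

Double-and-add on 10 = (1010)₂. Start with Q = (53, 56) for the leading 1-bit.
double: tangent at (53, 56): λ = (3·53² + 7)/(2·56) ≡ 39/39. 39⁻¹ ≡ 15 (mod 73), so λ ≡ 39·15 ≡ 1.
  x = λ² - 53 - 53 = 1 - 106 ≡ 41; y = λ·(53 - 41) - 56 ≡ 29. → (41, 29)
double: tangent at (41, 29): λ = (3·41² + 7)/(2·29) ≡ 13/58. 58⁻¹ ≡ 34 (mod 73) since 58·34 = 1972 ≡ 1, so λ ≡ 13·34 ≡ 4.
  x = λ² - 41 - 41 = 16 - 82 ≡ 7; y = λ·(41 - 7) - 29 ≡ 34. → (7, 34)
add Q: (7, 34) + (53, 56). λ = (56 - 34)/(53 - 7) ≡ 22/46 mod 73. 46⁻¹ ≡ 27 (mod 73), so λ ≡ 10.
  x = λ² - 7 - 53 = 100 - 60 ≡ 40; y = λ·(7 - 40) - 34 ≡ 1. → (40, 1)
double: tangent at (40, 1): λ = (3·40² + 7)/(2·1) ≡ 62/2. 2⁻¹ ≡ 37 (mod 73), so λ ≡ 62·37 ≡ 31.
  x = λ² - 40 - 40 = 961 - 80 ≡ 5; y = λ·(40 - 5) - 1 ≡ 62. → (5, 62)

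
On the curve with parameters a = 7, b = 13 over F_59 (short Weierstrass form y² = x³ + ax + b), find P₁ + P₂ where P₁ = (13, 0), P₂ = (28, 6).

(13, 0) + (28, 6). λ = (6 - 0)/(28 - 13) ≡ 6/15 mod 59. 15⁻¹ ≡ 4 (mod 59) since 15·4 = 60 ≡ 1, so λ ≡ 24.
  x = λ² - 13 - 28 = 576 - 41 ≡ 4; y = λ·(13 - 4) - 0 ≡ 39. → (4, 39)

(4, 39)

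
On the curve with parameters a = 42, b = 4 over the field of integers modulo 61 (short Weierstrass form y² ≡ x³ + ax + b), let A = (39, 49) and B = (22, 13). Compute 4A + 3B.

(9, 47)

First 4A:
Repeated addition: build up to 4A.
2A: tangent at (39, 49): λ = (3·39² + 42)/(2·49) ≡ 30/37. 37⁻¹ ≡ 33 (mod 61) since 37·33 = 1221 ≡ 1, so λ ≡ 30·33 ≡ 14.
  x = λ² - 39 - 39 = 196 - 78 ≡ 57; y = λ·(39 - 57) - 49 ≡ 4. → (57, 4)
3A: (57, 4) + (39, 49). λ = (49 - 4)/(39 - 57) ≡ 45/43 mod 61. 43⁻¹ ≡ 44 (mod 61) since 43·44 = 1892 ≡ 1, so λ ≡ 28.
  x = λ² - 57 - 39 = 784 - 96 ≡ 17; y = λ·(57 - 17) - 4 ≡ 18. → (17, 18)
4A: (17, 18) + (39, 49). λ = (49 - 18)/(39 - 17) ≡ 31/22 mod 61. 22⁻¹ ≡ 25 (mod 61), so λ ≡ 43.
  x = λ² - 17 - 39 = 1849 - 56 ≡ 24; y = λ·(17 - 24) - 18 ≡ 47. → (24, 47)
4A = (24, 47).
Next 3B:
Repeated addition: build up to 3B.
2B: tangent at (22, 13): λ = (3·22² + 42)/(2·13) ≡ 30/26. 26⁻¹ ≡ 54 (mod 61) since 26·54 = 1404 ≡ 1, so λ ≡ 30·54 ≡ 34.
  x = λ² - 22 - 22 = 1156 - 44 ≡ 14; y = λ·(22 - 14) - 13 ≡ 15. → (14, 15)
3B: (14, 15) + (22, 13). λ = (13 - 15)/(22 - 14) ≡ 59/8 mod 61. 8⁻¹ ≡ 23 (mod 61), so λ ≡ 15.
  x = λ² - 14 - 22 = 225 - 36 ≡ 6; y = λ·(14 - 6) - 15 ≡ 44. → (6, 44)
3B = (6, 44).
Finally 4A + 3B:
(24, 47) + (6, 44). λ = (44 - 47)/(6 - 24) ≡ 58/43 mod 61. 43⁻¹ ≡ 44 (mod 61), so λ ≡ 51.
  x = λ² - 24 - 6 = 2601 - 30 ≡ 9; y = λ·(24 - 9) - 47 ≡ 47. → (9, 47)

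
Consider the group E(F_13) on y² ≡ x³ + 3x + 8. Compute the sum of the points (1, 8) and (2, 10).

(1, 8) + (2, 10). λ = (10 - 8)/(2 - 1) ≡ 2/1 mod 13. 1⁻¹ ≡ 1 (mod 13) since 1·1 = 1 ≡ 1, so λ ≡ 2.
  x = λ² - 1 - 2 = 4 - 3 ≡ 1; y = λ·(1 - 1) - 8 ≡ 5. → (1, 5)

(1, 5)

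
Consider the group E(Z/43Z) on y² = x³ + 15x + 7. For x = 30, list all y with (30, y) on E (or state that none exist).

x³ + 15x + 7 = 27457 ≡ 23 (mod 43).
Square roots of 23 mod 43: 18 and 25 (since 18² = 324 ≡ 23).

18, 25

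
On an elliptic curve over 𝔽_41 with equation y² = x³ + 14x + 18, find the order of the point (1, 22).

2P: tangent at (1, 22): λ = (3·1² + 14)/(2·22) ≡ 17/3. 3⁻¹ ≡ 14 (mod 41), so λ ≡ 17·14 ≡ 33.
  x = λ² - 1 - 1 = 1089 - 2 ≡ 21; y = λ·(1 - 21) - 22 ≡ 15. → (21, 15)
3P: (21, 15) + (1, 22). λ = (22 - 15)/(1 - 21) ≡ 7/21 mod 41. 21⁻¹ ≡ 2 (mod 41) since 21·2 = 42 ≡ 1, so λ ≡ 14.
  x = λ² - 21 - 1 = 196 - 22 ≡ 10; y = λ·(21 - 10) - 15 ≡ 16. → (10, 16)
4P: (10, 16) + (1, 22). λ = (22 - 16)/(1 - 10) ≡ 6/32 mod 41. 32⁻¹ ≡ 9 (mod 41) since 32·9 = 288 ≡ 1, so λ ≡ 13.
  x = λ² - 10 - 1 = 169 - 11 ≡ 35; y = λ·(10 - 35) - 16 ≡ 28. → (35, 28)
5P: (35, 28) + (1, 22). λ = (22 - 28)/(1 - 35) ≡ 35/7 mod 41. 7⁻¹ ≡ 6 (mod 41), so λ ≡ 5.
  x = λ² - 35 - 1 = 25 - 36 ≡ 30; y = λ·(35 - 30) - 28 ≡ 38. → (30, 38)
6P: (30, 38) + (1, 22). λ = (22 - 38)/(1 - 30) ≡ 25/12 mod 41. 12⁻¹ ≡ 24 (mod 41), so λ ≡ 26.
  x = λ² - 30 - 1 = 676 - 31 ≡ 30; y = λ·(30 - 30) - 38 ≡ 3. → (30, 3)
7P: (30, 3) + (1, 22). λ = (22 - 3)/(1 - 30) ≡ 19/12 mod 41. 12⁻¹ ≡ 24 (mod 41), so λ ≡ 5.
  x = λ² - 30 - 1 = 25 - 31 ≡ 35; y = λ·(30 - 35) - 3 ≡ 13. → (35, 13)
8P: (35, 13) + (1, 22). λ = (22 - 13)/(1 - 35) ≡ 9/7 mod 41. 7⁻¹ ≡ 6 (mod 41) since 7·6 = 42 ≡ 1, so λ ≡ 13.
  x = λ² - 35 - 1 = 169 - 36 ≡ 10; y = λ·(35 - 10) - 13 ≡ 25. → (10, 25)
9P: (10, 25) + (1, 22). λ = (22 - 25)/(1 - 10) ≡ 38/32 mod 41. 32⁻¹ ≡ 9 (mod 41) since 32·9 = 288 ≡ 1, so λ ≡ 14.
  x = λ² - 10 - 1 = 196 - 11 ≡ 21; y = λ·(10 - 21) - 25 ≡ 26. → (21, 26)
10P: (21, 26) + (1, 22). λ = (22 - 26)/(1 - 21) ≡ 37/21 mod 41. 21⁻¹ ≡ 2 (mod 41) since 21·2 = 42 ≡ 1, so λ ≡ 33.
  x = λ² - 21 - 1 = 1089 - 22 ≡ 1; y = λ·(21 - 1) - 26 ≡ 19. → (1, 19)
11P: (1, 19) + (1, 22): same x and y₁ ≡ -y₂, so the sum is the point at infinity.
11P = the point at infinity, so the order is 11.

11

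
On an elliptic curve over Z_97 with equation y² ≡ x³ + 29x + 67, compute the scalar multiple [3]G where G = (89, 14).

(12, 94)

Repeated addition: build up to 3G.
2G: tangent at (89, 14): λ = (3·89² + 29)/(2·14) ≡ 27/28. 28⁻¹ ≡ 52 (mod 97), so λ ≡ 27·52 ≡ 46.
  x = λ² - 89 - 89 = 2116 - 178 ≡ 95; y = λ·(89 - 95) - 14 ≡ 1. → (95, 1)
3G: (95, 1) + (89, 14). λ = (14 - 1)/(89 - 95) ≡ 13/91 mod 97. 91⁻¹ ≡ 16 (mod 97) since 91·16 = 1456 ≡ 1, so λ ≡ 14.
  x = λ² - 95 - 89 = 196 - 184 ≡ 12; y = λ·(95 - 12) - 1 ≡ 94. → (12, 94)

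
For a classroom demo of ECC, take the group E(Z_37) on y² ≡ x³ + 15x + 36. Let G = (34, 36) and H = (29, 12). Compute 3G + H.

(22, 5)

First 3G:
Repeated addition: build up to 3G.
2G: tangent at (34, 36): λ = (3·34² + 15)/(2·36) ≡ 5/35. 35⁻¹ ≡ 18 (mod 37), so λ ≡ 5·18 ≡ 16.
  x = λ² - 34 - 34 = 256 - 68 ≡ 3; y = λ·(34 - 3) - 36 ≡ 16. → (3, 16)
3G: (3, 16) + (34, 36). λ = (36 - 16)/(34 - 3) ≡ 20/31 mod 37. 31⁻¹ ≡ 6 (mod 37), so λ ≡ 9.
  x = λ² - 3 - 34 = 81 - 37 ≡ 7; y = λ·(3 - 7) - 16 ≡ 22. → (7, 22)
3G = (7, 22).
Finally 3G + H:
(7, 22) + (29, 12). λ = (12 - 22)/(29 - 7) ≡ 27/22 mod 37. 22⁻¹ ≡ 32 (mod 37), so λ ≡ 13.
  x = λ² - 7 - 29 = 169 - 36 ≡ 22; y = λ·(7 - 22) - 22 ≡ 5. → (22, 5)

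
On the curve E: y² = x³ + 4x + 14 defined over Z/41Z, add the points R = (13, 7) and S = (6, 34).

(13, 7) + (6, 34). λ = (34 - 7)/(6 - 13) ≡ 27/34 mod 41. 34⁻¹ ≡ 35 (mod 41) since 34·35 = 1190 ≡ 1, so λ ≡ 2.
  x = λ² - 13 - 6 = 4 - 19 ≡ 26; y = λ·(13 - 26) - 7 ≡ 8. → (26, 8)

(26, 8)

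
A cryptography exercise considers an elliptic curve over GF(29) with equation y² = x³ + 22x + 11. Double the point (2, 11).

tangent at (2, 11): λ = (3·2² + 22)/(2·11) ≡ 5/22. 22⁻¹ ≡ 4 (mod 29) since 22·4 = 88 ≡ 1, so λ ≡ 5·4 ≡ 20.
  x = λ² - 2 - 2 = 400 - 4 ≡ 19; y = λ·(2 - 19) - 11 ≡ 26. → (19, 26)

(19, 26)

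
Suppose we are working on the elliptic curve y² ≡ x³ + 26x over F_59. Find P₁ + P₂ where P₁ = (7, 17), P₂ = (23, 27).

(34, 3)

(7, 17) + (23, 27). λ = (27 - 17)/(23 - 7) ≡ 10/16 mod 59. 16⁻¹ ≡ 48 (mod 59) since 16·48 = 768 ≡ 1, so λ ≡ 8.
  x = λ² - 7 - 23 = 64 - 30 ≡ 34; y = λ·(7 - 34) - 17 ≡ 3. → (34, 3)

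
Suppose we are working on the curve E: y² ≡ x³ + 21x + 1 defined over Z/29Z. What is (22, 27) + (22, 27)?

tangent at (22, 27): λ = (3·22² + 21)/(2·27) ≡ 23/25. 25⁻¹ ≡ 7 (mod 29) since 25·7 = 175 ≡ 1, so λ ≡ 23·7 ≡ 16.
  x = λ² - 22 - 22 = 256 - 44 ≡ 9; y = λ·(22 - 9) - 27 ≡ 7. → (9, 7)

(9, 7)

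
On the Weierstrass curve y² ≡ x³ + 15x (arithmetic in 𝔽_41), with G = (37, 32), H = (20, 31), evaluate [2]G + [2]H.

First 2G:
Repeated addition: build up to 2G.
2G: tangent at (37, 32): λ = (3·37² + 15)/(2·32) ≡ 22/23. 23⁻¹ ≡ 25 (mod 41), so λ ≡ 22·25 ≡ 17.
  x = λ² - 37 - 37 = 289 - 74 ≡ 10; y = λ·(37 - 10) - 32 ≡ 17. → (10, 17)
2G = (10, 17).
Next 2H:
Repeated addition: build up to 2H.
2H: tangent at (20, 31): λ = (3·20² + 15)/(2·31) ≡ 26/21. 21⁻¹ ≡ 2 (mod 41), so λ ≡ 26·2 ≡ 11.
  x = λ² - 20 - 20 = 121 - 40 ≡ 40; y = λ·(20 - 40) - 31 ≡ 36. → (40, 36)
2H = (40, 36).
Finally 2G + 2H:
(10, 17) + (40, 36). λ = (36 - 17)/(40 - 10) ≡ 19/30 mod 41. 30⁻¹ ≡ 26 (mod 41), so λ ≡ 2.
  x = λ² - 10 - 40 = 4 - 50 ≡ 36; y = λ·(10 - 36) - 17 ≡ 13. → (36, 13)

(36, 13)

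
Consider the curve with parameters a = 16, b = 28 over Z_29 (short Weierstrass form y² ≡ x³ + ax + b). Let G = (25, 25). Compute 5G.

Repeated addition: build up to 5G.
2G: tangent at (25, 25): λ = (3·25² + 16)/(2·25) ≡ 6/21. 21⁻¹ ≡ 18 (mod 29), so λ ≡ 6·18 ≡ 21.
  x = λ² - 25 - 25 = 441 - 50 ≡ 14; y = λ·(25 - 14) - 25 ≡ 3. → (14, 3)
3G: (14, 3) + (25, 25). λ = (25 - 3)/(25 - 14) ≡ 22/11 mod 29. 11⁻¹ ≡ 8 (mod 29) since 11·8 = 88 ≡ 1, so λ ≡ 2.
  x = λ² - 14 - 25 = 4 - 39 ≡ 23; y = λ·(14 - 23) - 3 ≡ 8. → (23, 8)
4G: (23, 8) + (25, 25). λ = (25 - 8)/(25 - 23) ≡ 17/2 mod 29. 2⁻¹ ≡ 15 (mod 29) since 2·15 = 30 ≡ 1, so λ ≡ 23.
  x = λ² - 23 - 25 = 529 - 48 ≡ 17; y = λ·(23 - 17) - 8 ≡ 14. → (17, 14)
5G: (17, 14) + (25, 25). λ = (25 - 14)/(25 - 17) ≡ 11/8 mod 29. 8⁻¹ ≡ 11 (mod 29) since 8·11 = 88 ≡ 1, so λ ≡ 5.
  x = λ² - 17 - 25 = 25 - 42 ≡ 12; y = λ·(17 - 12) - 14 ≡ 11. → (12, 11)

(12, 11)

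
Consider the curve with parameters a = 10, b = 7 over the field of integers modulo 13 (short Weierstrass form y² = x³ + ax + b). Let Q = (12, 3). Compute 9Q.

(7, 11)

Repeated addition: build up to 9Q.
2Q: tangent at (12, 3): λ = (3·12² + 10)/(2·3) ≡ 0/6. 6⁻¹ ≡ 11 (mod 13), so λ ≡ 0·11 ≡ 0.
  x = λ² - 12 - 12 = 0 - 24 ≡ 2; y = λ·(12 - 2) - 3 ≡ 10. → (2, 10)
3Q: (2, 10) + (12, 3). λ = (3 - 10)/(12 - 2) ≡ 6/10 mod 13. 10⁻¹ ≡ 4 (mod 13) since 10·4 = 40 ≡ 1, so λ ≡ 11.
  x = λ² - 2 - 12 = 121 - 14 ≡ 3; y = λ·(2 - 3) - 10 ≡ 5. → (3, 5)
4Q: (3, 5) + (12, 3). λ = (3 - 5)/(12 - 3) ≡ 11/9 mod 13. 9⁻¹ ≡ 3 (mod 13), so λ ≡ 7.
  x = λ² - 3 - 12 = 49 - 15 ≡ 8; y = λ·(3 - 8) - 5 ≡ 12. → (8, 12)
5Q: (8, 12) + (12, 3). λ = (3 - 12)/(12 - 8) ≡ 4/4 mod 13. 4⁻¹ ≡ 10 (mod 13) since 4·10 = 40 ≡ 1, so λ ≡ 1.
  x = λ² - 8 - 12 = 1 - 20 ≡ 7; y = λ·(8 - 7) - 12 ≡ 2. → (7, 2)
6Q: (7, 2) + (12, 3). λ = (3 - 2)/(12 - 7) ≡ 1/5 mod 13. 5⁻¹ ≡ 8 (mod 13), so λ ≡ 8.
  x = λ² - 7 - 12 = 64 - 19 ≡ 6; y = λ·(7 - 6) - 2 ≡ 6. → (6, 6)
7Q: (6, 6) + (12, 3). λ = (3 - 6)/(12 - 6) ≡ 10/6 mod 13. 6⁻¹ ≡ 11 (mod 13) since 6·11 = 66 ≡ 1, so λ ≡ 6.
  x = λ² - 6 - 12 = 36 - 18 ≡ 5; y = λ·(6 - 5) - 6 ≡ 0. → (5, 0)
8Q: (5, 0) + (12, 3). λ = (3 - 0)/(12 - 5) ≡ 3/7 mod 13. 7⁻¹ ≡ 2 (mod 13) since 7·2 = 14 ≡ 1, so λ ≡ 6.
  x = λ² - 5 - 12 = 36 - 17 ≡ 6; y = λ·(5 - 6) - 0 ≡ 7. → (6, 7)
9Q: (6, 7) + (12, 3). λ = (3 - 7)/(12 - 6) ≡ 9/6 mod 13. 6⁻¹ ≡ 11 (mod 13), so λ ≡ 8.
  x = λ² - 6 - 12 = 64 - 18 ≡ 7; y = λ·(6 - 7) - 7 ≡ 11. → (7, 11)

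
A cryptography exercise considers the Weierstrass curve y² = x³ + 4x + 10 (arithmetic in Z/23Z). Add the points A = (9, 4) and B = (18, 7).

(9, 4) + (18, 7). λ = (7 - 4)/(18 - 9) ≡ 3/9 mod 23. 9⁻¹ ≡ 18 (mod 23), so λ ≡ 8.
  x = λ² - 9 - 18 = 64 - 27 ≡ 14; y = λ·(9 - 14) - 4 ≡ 2. → (14, 2)

(14, 2)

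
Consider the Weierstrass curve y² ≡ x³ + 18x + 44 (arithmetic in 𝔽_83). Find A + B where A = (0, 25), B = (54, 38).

(0, 25) + (54, 38). λ = (38 - 25)/(54 - 0) ≡ 13/54 mod 83. 54⁻¹ ≡ 20 (mod 83), so λ ≡ 11.
  x = λ² - 0 - 54 = 121 - 54 ≡ 67; y = λ·(0 - 67) - 25 ≡ 68. → (67, 68)

(67, 68)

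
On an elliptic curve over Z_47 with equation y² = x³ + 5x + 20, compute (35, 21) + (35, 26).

The two points share x = 35 and their y-coordinates satisfy 21 + 26 ≡ 0 (mod 47), so they are inverses. Their sum is 𝒪.

O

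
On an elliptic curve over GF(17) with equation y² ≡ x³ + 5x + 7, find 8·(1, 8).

Write P = (1, 8).
Double-and-add on 8 = (1000)₂. Start with P = (1, 8) for the leading 1-bit.
double: tangent at (1, 8): λ = (3·1² + 5)/(2·8) ≡ 8/16. 16⁻¹ ≡ 16 (mod 17), so λ ≡ 8·16 ≡ 9.
  x = λ² - 1 - 1 = 81 - 2 ≡ 11; y = λ·(1 - 11) - 8 ≡ 4. → (11, 4)
double: tangent at (11, 4): λ = (3·11² + 5)/(2·4) ≡ 11/8. 8⁻¹ ≡ 15 (mod 17), so λ ≡ 11·15 ≡ 12.
  x = λ² - 11 - 11 = 144 - 22 ≡ 3; y = λ·(11 - 3) - 4 ≡ 7. → (3, 7)
double: tangent at (3, 7): λ = (3·3² + 5)/(2·7) ≡ 15/14. 14⁻¹ ≡ 11 (mod 17), so λ ≡ 15·11 ≡ 12.
  x = λ² - 3 - 3 = 144 - 6 ≡ 2; y = λ·(3 - 2) - 7 ≡ 5. → (2, 5)

(2, 5)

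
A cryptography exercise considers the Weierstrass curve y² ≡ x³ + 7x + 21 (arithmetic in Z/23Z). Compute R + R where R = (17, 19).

tangent at (17, 19): λ = (3·17² + 7)/(2·19) ≡ 0/15. 15⁻¹ ≡ 20 (mod 23) since 15·20 = 300 ≡ 1, so λ ≡ 0·20 ≡ 0.
  x = λ² - 17 - 17 = 0 - 34 ≡ 12; y = λ·(17 - 12) - 19 ≡ 4. → (12, 4)

(12, 4)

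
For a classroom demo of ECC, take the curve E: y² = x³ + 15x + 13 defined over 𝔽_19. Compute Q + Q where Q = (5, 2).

tangent at (5, 2): λ = (3·5² + 15)/(2·2) ≡ 14/4. 4⁻¹ ≡ 5 (mod 19), so λ ≡ 14·5 ≡ 13.
  x = λ² - 5 - 5 = 169 - 10 ≡ 7; y = λ·(5 - 7) - 2 ≡ 10. → (7, 10)

(7, 10)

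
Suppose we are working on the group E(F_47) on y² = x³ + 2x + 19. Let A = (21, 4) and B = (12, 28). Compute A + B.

(42, 5)

(21, 4) + (12, 28). λ = (28 - 4)/(12 - 21) ≡ 24/38 mod 47. 38⁻¹ ≡ 26 (mod 47) since 38·26 = 988 ≡ 1, so λ ≡ 13.
  x = λ² - 21 - 12 = 169 - 33 ≡ 42; y = λ·(21 - 42) - 4 ≡ 5. → (42, 5)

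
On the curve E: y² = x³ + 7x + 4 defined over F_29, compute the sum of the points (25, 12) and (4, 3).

(28, 24)

(25, 12) + (4, 3). λ = (3 - 12)/(4 - 25) ≡ 20/8 mod 29. 8⁻¹ ≡ 11 (mod 29) since 8·11 = 88 ≡ 1, so λ ≡ 17.
  x = λ² - 25 - 4 = 289 - 29 ≡ 28; y = λ·(25 - 28) - 12 ≡ 24. → (28, 24)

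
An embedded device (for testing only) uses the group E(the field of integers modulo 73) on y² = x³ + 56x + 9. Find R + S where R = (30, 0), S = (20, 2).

(61, 50)

(30, 0) + (20, 2). λ = (2 - 0)/(20 - 30) ≡ 2/63 mod 73. 63⁻¹ ≡ 51 (mod 73), so λ ≡ 29.
  x = λ² - 30 - 20 = 841 - 50 ≡ 61; y = λ·(30 - 61) - 0 ≡ 50. → (61, 50)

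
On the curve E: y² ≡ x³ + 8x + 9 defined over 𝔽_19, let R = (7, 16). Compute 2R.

tangent at (7, 16): λ = (3·7² + 8)/(2·16) ≡ 3/13. 13⁻¹ ≡ 3 (mod 19), so λ ≡ 3·3 ≡ 9.
  x = λ² - 7 - 7 = 81 - 14 ≡ 10; y = λ·(7 - 10) - 16 ≡ 14. → (10, 14)

(10, 14)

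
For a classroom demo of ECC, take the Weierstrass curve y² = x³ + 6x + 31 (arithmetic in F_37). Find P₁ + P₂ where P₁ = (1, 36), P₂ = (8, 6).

(29, 10)

(1, 36) + (8, 6). λ = (6 - 36)/(8 - 1) ≡ 7/7 mod 37. 7⁻¹ ≡ 16 (mod 37) since 7·16 = 112 ≡ 1, so λ ≡ 1.
  x = λ² - 1 - 8 = 1 - 9 ≡ 29; y = λ·(1 - 29) - 36 ≡ 10. → (29, 10)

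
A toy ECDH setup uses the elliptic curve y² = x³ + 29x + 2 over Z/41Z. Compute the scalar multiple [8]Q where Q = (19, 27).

(0, 24)

Repeated addition: build up to 8Q.
2Q: tangent at (19, 27): λ = (3·19² + 29)/(2·27) ≡ 5/13. 13⁻¹ ≡ 19 (mod 41) since 13·19 = 247 ≡ 1, so λ ≡ 5·19 ≡ 13.
  x = λ² - 19 - 19 = 169 - 38 ≡ 8; y = λ·(19 - 8) - 27 ≡ 34. → (8, 34)
3Q: (8, 34) + (19, 27). λ = (27 - 34)/(19 - 8) ≡ 34/11 mod 41. 11⁻¹ ≡ 15 (mod 41), so λ ≡ 18.
  x = λ² - 8 - 19 = 324 - 27 ≡ 10; y = λ·(8 - 10) - 34 ≡ 12. → (10, 12)
4Q: (10, 12) + (19, 27). λ = (27 - 12)/(19 - 10) ≡ 15/9 mod 41. 9⁻¹ ≡ 32 (mod 41), so λ ≡ 29.
  x = λ² - 10 - 19 = 841 - 29 ≡ 33; y = λ·(10 - 33) - 12 ≡ 18. → (33, 18)
5Q: (33, 18) + (19, 27). λ = (27 - 18)/(19 - 33) ≡ 9/27 mod 41. 27⁻¹ ≡ 38 (mod 41), so λ ≡ 14.
  x = λ² - 33 - 19 = 196 - 52 ≡ 21; y = λ·(33 - 21) - 18 ≡ 27. → (21, 27)
6Q: (21, 27) + (19, 27). λ = (27 - 27)/(19 - 21) ≡ 0/39 mod 41. 39⁻¹ ≡ 20 (mod 41) since 39·20 = 780 ≡ 1, so λ ≡ 0.
  x = λ² - 21 - 19 = 0 - 40 ≡ 1; y = λ·(21 - 1) - 27 ≡ 14. → (1, 14)
7Q: (1, 14) + (19, 27). λ = (27 - 14)/(19 - 1) ≡ 13/18 mod 41. 18⁻¹ ≡ 16 (mod 41) since 18·16 = 288 ≡ 1, so λ ≡ 3.
  x = λ² - 1 - 19 = 9 - 20 ≡ 30; y = λ·(1 - 30) - 14 ≡ 22. → (30, 22)
8Q: (30, 22) + (19, 27). λ = (27 - 22)/(19 - 30) ≡ 5/30 mod 41. 30⁻¹ ≡ 26 (mod 41) since 30·26 = 780 ≡ 1, so λ ≡ 7.
  x = λ² - 30 - 19 = 49 - 49 ≡ 0; y = λ·(30 - 0) - 22 ≡ 24. → (0, 24)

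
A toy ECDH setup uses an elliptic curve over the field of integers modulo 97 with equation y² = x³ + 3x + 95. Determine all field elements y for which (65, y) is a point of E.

none

x³ + 3x + 95 = 274915 ≡ 17 (mod 97).
17 is a non-residue mod 97; no y exists.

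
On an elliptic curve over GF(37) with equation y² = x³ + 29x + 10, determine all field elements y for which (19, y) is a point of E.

x³ + 29x + 10 = 7420 ≡ 20 (mod 37).
20 is a non-residue mod 37; no y exists.

none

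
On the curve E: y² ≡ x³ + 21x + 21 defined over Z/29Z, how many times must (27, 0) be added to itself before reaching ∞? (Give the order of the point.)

2

2P: (27, 0) + (27, 0): same x and y₁ ≡ -y₂, so the sum is ∞.
2P = ∞, so the order is 2.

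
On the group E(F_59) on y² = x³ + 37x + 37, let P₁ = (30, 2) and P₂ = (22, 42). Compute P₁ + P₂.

(32, 8)

(30, 2) + (22, 42). λ = (42 - 2)/(22 - 30) ≡ 40/51 mod 59. 51⁻¹ ≡ 22 (mod 59), so λ ≡ 54.
  x = λ² - 30 - 22 = 2916 - 52 ≡ 32; y = λ·(30 - 32) - 2 ≡ 8. → (32, 8)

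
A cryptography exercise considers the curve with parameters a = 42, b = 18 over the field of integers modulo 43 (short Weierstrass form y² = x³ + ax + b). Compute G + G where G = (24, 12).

tangent at (24, 12): λ = (3·24² + 42)/(2·12) ≡ 7/24. 24⁻¹ ≡ 9 (mod 43), so λ ≡ 7·9 ≡ 20.
  x = λ² - 24 - 24 = 400 - 48 ≡ 8; y = λ·(24 - 8) - 12 ≡ 7. → (8, 7)

(8, 7)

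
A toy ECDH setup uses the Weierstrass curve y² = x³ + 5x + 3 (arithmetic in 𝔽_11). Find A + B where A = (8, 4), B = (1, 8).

(8, 4) + (1, 8). λ = (8 - 4)/(1 - 8) ≡ 4/4 mod 11. 4⁻¹ ≡ 3 (mod 11), so λ ≡ 1.
  x = λ² - 8 - 1 = 1 - 9 ≡ 3; y = λ·(8 - 3) - 4 ≡ 1. → (3, 1)

(3, 1)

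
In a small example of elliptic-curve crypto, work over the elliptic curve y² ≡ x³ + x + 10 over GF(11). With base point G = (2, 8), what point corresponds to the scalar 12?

(1, 10)

Repeated addition: build up to 12G.
2G: tangent at (2, 8): λ = (3·2² + 1)/(2·8) ≡ 2/5. 5⁻¹ ≡ 9 (mod 11) since 5·9 = 45 ≡ 1, so λ ≡ 2·9 ≡ 7.
  x = λ² - 2 - 2 = 49 - 4 ≡ 1; y = λ·(2 - 1) - 8 ≡ 10. → (1, 10)
3G: (1, 10) + (2, 8). λ = (8 - 10)/(2 - 1) ≡ 9/1 mod 11. 1⁻¹ ≡ 1 (mod 11), so λ ≡ 9.
  x = λ² - 1 - 2 = 81 - 3 ≡ 1; y = λ·(1 - 1) - 10 ≡ 1. → (1, 1)
4G: (1, 1) + (2, 8). λ = (8 - 1)/(2 - 1) ≡ 7/1 mod 11. 1⁻¹ ≡ 1 (mod 11), so λ ≡ 7.
  x = λ² - 1 - 2 = 49 - 3 ≡ 2; y = λ·(1 - 2) - 1 ≡ 3. → (2, 3)
5G: (2, 3) + (2, 8): same x and y₁ ≡ -y₂, so the sum is O.
6G: O + (2, 8) = (2, 8) (identity).
7G: tangent at (2, 8): λ = (3·2² + 1)/(2·8) ≡ 2/5. 5⁻¹ ≡ 9 (mod 11) since 5·9 = 45 ≡ 1, so λ ≡ 2·9 ≡ 7.
  x = λ² - 2 - 2 = 49 - 4 ≡ 1; y = λ·(2 - 1) - 8 ≡ 10. → (1, 10)
8G: (1, 10) + (2, 8). λ = (8 - 10)/(2 - 1) ≡ 9/1 mod 11. 1⁻¹ ≡ 1 (mod 11), so λ ≡ 9.
  x = λ² - 1 - 2 = 81 - 3 ≡ 1; y = λ·(1 - 1) - 10 ≡ 1. → (1, 1)
9G: (1, 1) + (2, 8). λ = (8 - 1)/(2 - 1) ≡ 7/1 mod 11. 1⁻¹ ≡ 1 (mod 11), so λ ≡ 7.
  x = λ² - 1 - 2 = 49 - 3 ≡ 2; y = λ·(1 - 2) - 1 ≡ 3. → (2, 3)
10G: (2, 3) + (2, 8): same x and y₁ ≡ -y₂, so the sum is O.
11G: O + (2, 8) = (2, 8) (identity).
12G: tangent at (2, 8): λ = (3·2² + 1)/(2·8) ≡ 2/5. 5⁻¹ ≡ 9 (mod 11), so λ ≡ 2·9 ≡ 7.
  x = λ² - 2 - 2 = 49 - 4 ≡ 1; y = λ·(2 - 1) - 8 ≡ 10. → (1, 10)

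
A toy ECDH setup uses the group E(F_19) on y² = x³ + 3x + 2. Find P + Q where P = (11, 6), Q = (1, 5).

(11, 13)

(11, 6) + (1, 5). λ = (5 - 6)/(1 - 11) ≡ 18/9 mod 19. 9⁻¹ ≡ 17 (mod 19), so λ ≡ 2.
  x = λ² - 11 - 1 = 4 - 12 ≡ 11; y = λ·(11 - 11) - 6 ≡ 13. → (11, 13)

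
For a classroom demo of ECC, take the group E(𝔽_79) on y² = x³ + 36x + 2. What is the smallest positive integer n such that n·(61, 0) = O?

2

2P: (61, 0) + (61, 0): same x and y₁ ≡ -y₂, so the sum is O.
2P = O, so the order is 2.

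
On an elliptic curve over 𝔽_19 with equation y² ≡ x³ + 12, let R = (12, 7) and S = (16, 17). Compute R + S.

(2, 18)

(12, 7) + (16, 17). λ = (17 - 7)/(16 - 12) ≡ 10/4 mod 19. 4⁻¹ ≡ 5 (mod 19), so λ ≡ 12.
  x = λ² - 12 - 16 = 144 - 28 ≡ 2; y = λ·(12 - 2) - 7 ≡ 18. → (2, 18)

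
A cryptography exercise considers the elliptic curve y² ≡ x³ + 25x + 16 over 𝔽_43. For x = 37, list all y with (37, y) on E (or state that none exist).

x³ + 25x + 16 = 51594 ≡ 37 (mod 43).
37 is a non-residue mod 43; no y exists.

none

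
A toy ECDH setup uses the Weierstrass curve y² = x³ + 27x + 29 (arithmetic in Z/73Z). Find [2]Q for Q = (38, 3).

tangent at (38, 3): λ = (3·38² + 27)/(2·3) ≡ 52/6. 6⁻¹ ≡ 61 (mod 73), so λ ≡ 52·61 ≡ 33.
  x = λ² - 38 - 38 = 1089 - 76 ≡ 64; y = λ·(38 - 64) - 3 ≡ 15. → (64, 15)

(64, 15)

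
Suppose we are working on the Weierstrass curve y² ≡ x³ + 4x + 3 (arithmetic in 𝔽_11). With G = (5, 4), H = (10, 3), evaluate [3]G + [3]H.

(10, 3)

First 3G:
Repeated addition: build up to 3G.
2G: tangent at (5, 4): λ = (3·5² + 4)/(2·4) ≡ 2/8. 8⁻¹ ≡ 7 (mod 11), so λ ≡ 2·7 ≡ 3.
  x = λ² - 5 - 5 = 9 - 10 ≡ 10; y = λ·(5 - 10) - 4 ≡ 3. → (10, 3)
3G: (10, 3) + (5, 4). λ = (4 - 3)/(5 - 10) ≡ 1/6 mod 11. 6⁻¹ ≡ 2 (mod 11), so λ ≡ 2.
  x = λ² - 10 - 5 = 4 - 15 ≡ 0; y = λ·(10 - 0) - 3 ≡ 6. → (0, 6)
3G = (0, 6).
Next 3H:
Repeated addition: build up to 3H.
2H: tangent at (10, 3): λ = (3·10² + 4)/(2·3) ≡ 7/6. 6⁻¹ ≡ 2 (mod 11) since 6·2 = 12 ≡ 1, so λ ≡ 7·2 ≡ 3.
  x = λ² - 10 - 10 = 9 - 20 ≡ 0; y = λ·(10 - 0) - 3 ≡ 5. → (0, 5)
3H: (0, 5) + (10, 3). λ = (3 - 5)/(10 - 0) ≡ 9/10 mod 11. 10⁻¹ ≡ 10 (mod 11), so λ ≡ 2.
  x = λ² - 0 - 10 = 4 - 10 ≡ 5; y = λ·(0 - 5) - 5 ≡ 7. → (5, 7)
3H = (5, 7).
Finally 3G + 3H:
(0, 6) + (5, 7). λ = (7 - 6)/(5 - 0) ≡ 1/5 mod 11. 5⁻¹ ≡ 9 (mod 11), so λ ≡ 9.
  x = λ² - 0 - 5 = 81 - 5 ≡ 10; y = λ·(0 - 10) - 6 ≡ 3. → (10, 3)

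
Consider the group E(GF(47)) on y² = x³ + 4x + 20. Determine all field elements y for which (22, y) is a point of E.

none

x³ + 4x + 20 = 10756 ≡ 40 (mod 47).
40 is a non-residue mod 47; no y exists.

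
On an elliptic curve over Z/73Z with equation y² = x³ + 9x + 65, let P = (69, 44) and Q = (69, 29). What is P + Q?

O

The two points share x = 69 and their y-coordinates satisfy 44 + 29 ≡ 0 (mod 73), so they are inverses. Their sum is 𝒪.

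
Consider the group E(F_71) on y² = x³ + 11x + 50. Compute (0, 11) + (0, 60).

The two points share x = 0 and their y-coordinates satisfy 11 + 60 ≡ 0 (mod 71), so they are inverses. Their sum is O.

O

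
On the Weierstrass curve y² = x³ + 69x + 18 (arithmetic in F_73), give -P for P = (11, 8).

-(11, 8) = (11, -8 mod 73) = (11, 65).

(11, 65)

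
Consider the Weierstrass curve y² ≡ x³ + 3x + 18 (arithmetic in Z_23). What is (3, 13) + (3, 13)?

tangent at (3, 13): λ = (3·3² + 3)/(2·13) ≡ 7/3. 3⁻¹ ≡ 8 (mod 23) since 3·8 = 24 ≡ 1, so λ ≡ 7·8 ≡ 10.
  x = λ² - 3 - 3 = 100 - 6 ≡ 2; y = λ·(3 - 2) - 13 ≡ 20. → (2, 20)

(2, 20)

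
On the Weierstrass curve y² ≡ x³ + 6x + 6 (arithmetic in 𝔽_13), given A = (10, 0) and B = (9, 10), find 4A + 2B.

(11, 8)

First 4A:
Double-and-add on 4 = (100)₂. Start with A = (10, 0) for the leading 1-bit.
double: (10, 0) + (10, 0): same x and y₁ ≡ -y₂, so the sum is ∞.
double: ∞ + ∞ = ∞ (identity).
4A = ∞.
Next 2B:
Repeated addition: build up to 2B.
2B: tangent at (9, 10): λ = (3·9² + 6)/(2·10) ≡ 2/7. 7⁻¹ ≡ 2 (mod 13), so λ ≡ 2·2 ≡ 4.
  x = λ² - 9 - 9 = 16 - 18 ≡ 11; y = λ·(9 - 11) - 10 ≡ 8. → (11, 8)
2B = (11, 8).
Finally 4A + 2B:
∞ + (11, 8) = (11, 8) (identity).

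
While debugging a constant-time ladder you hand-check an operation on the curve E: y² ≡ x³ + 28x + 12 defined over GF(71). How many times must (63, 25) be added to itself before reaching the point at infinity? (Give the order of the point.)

2P: tangent at (63, 25): λ = (3·63² + 28)/(2·25) ≡ 7/50. 50⁻¹ ≡ 27 (mod 71), so λ ≡ 7·27 ≡ 47.
  x = λ² - 63 - 63 = 2209 - 126 ≡ 24; y = λ·(63 - 24) - 25 ≡ 33. → (24, 33)
3P: (24, 33) + (63, 25). λ = (25 - 33)/(63 - 24) ≡ 63/39 mod 71. 39⁻¹ ≡ 51 (mod 71), so λ ≡ 18.
  x = λ² - 24 - 63 = 324 - 87 ≡ 24; y = λ·(24 - 24) - 33 ≡ 38. → (24, 38)
4P: (24, 38) + (63, 25). λ = (25 - 38)/(63 - 24) ≡ 58/39 mod 71. 39⁻¹ ≡ 51 (mod 71) since 39·51 = 1989 ≡ 1, so λ ≡ 47.
  x = λ² - 24 - 63 = 2209 - 87 ≡ 63; y = λ·(24 - 63) - 38 ≡ 46. → (63, 46)
5P: (63, 46) + (63, 25): same x and y₁ ≡ -y₂, so the sum is the point at infinity.
5P = the point at infinity, so the order is 5.

5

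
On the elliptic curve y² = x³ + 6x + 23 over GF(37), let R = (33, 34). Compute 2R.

tangent at (33, 34): λ = (3·33² + 6)/(2·34) ≡ 17/31. 31⁻¹ ≡ 6 (mod 37), so λ ≡ 17·6 ≡ 28.
  x = λ² - 33 - 33 = 784 - 66 ≡ 15; y = λ·(33 - 15) - 34 ≡ 26. → (15, 26)

(15, 26)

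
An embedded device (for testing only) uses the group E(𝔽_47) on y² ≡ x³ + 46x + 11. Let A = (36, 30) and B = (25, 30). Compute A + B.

(33, 17)

(36, 30) + (25, 30). λ = (30 - 30)/(25 - 36) ≡ 0/36 mod 47. 36⁻¹ ≡ 17 (mod 47) since 36·17 = 612 ≡ 1, so λ ≡ 0.
  x = λ² - 36 - 25 = 0 - 61 ≡ 33; y = λ·(36 - 33) - 30 ≡ 17. → (33, 17)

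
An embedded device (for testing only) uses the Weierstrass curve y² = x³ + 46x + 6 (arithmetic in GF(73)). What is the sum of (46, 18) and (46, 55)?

The two points share x = 46 and their y-coordinates satisfy 18 + 55 ≡ 0 (mod 73), so they are inverses. Their sum is 𝒪.

O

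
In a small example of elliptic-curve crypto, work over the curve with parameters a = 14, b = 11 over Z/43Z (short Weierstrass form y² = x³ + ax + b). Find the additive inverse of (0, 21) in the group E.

-(0, 21) = (0, -21 mod 43) = (0, 22).

(0, 22)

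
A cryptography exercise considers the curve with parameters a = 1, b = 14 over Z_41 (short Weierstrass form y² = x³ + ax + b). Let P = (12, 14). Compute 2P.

tangent at (12, 14): λ = (3·12² + 1)/(2·14) ≡ 23/28. 28⁻¹ ≡ 22 (mod 41) since 28·22 = 616 ≡ 1, so λ ≡ 23·22 ≡ 14.
  x = λ² - 12 - 12 = 196 - 24 ≡ 8; y = λ·(12 - 8) - 14 ≡ 1. → (8, 1)

(8, 1)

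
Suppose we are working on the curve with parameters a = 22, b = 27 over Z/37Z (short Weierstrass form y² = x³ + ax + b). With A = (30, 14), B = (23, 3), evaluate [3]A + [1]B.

(27, 19)

First 3A:
Repeated addition: build up to 3A.
2A: tangent at (30, 14): λ = (3·30² + 22)/(2·14) ≡ 21/28. 28⁻¹ ≡ 4 (mod 37), so λ ≡ 21·4 ≡ 10.
  x = λ² - 30 - 30 = 100 - 60 ≡ 3; y = λ·(30 - 3) - 14 ≡ 34. → (3, 34)
3A: (3, 34) + (30, 14). λ = (14 - 34)/(30 - 3) ≡ 17/27 mod 37. 27⁻¹ ≡ 11 (mod 37), so λ ≡ 2.
  x = λ² - 3 - 30 = 4 - 33 ≡ 8; y = λ·(3 - 8) - 34 ≡ 30. → (8, 30)
3A = (8, 30).
Finally 3A + B:
(8, 30) + (23, 3). λ = (3 - 30)/(23 - 8) ≡ 10/15 mod 37. 15⁻¹ ≡ 5 (mod 37) since 15·5 = 75 ≡ 1, so λ ≡ 13.
  x = λ² - 8 - 23 = 169 - 31 ≡ 27; y = λ·(8 - 27) - 30 ≡ 19. → (27, 19)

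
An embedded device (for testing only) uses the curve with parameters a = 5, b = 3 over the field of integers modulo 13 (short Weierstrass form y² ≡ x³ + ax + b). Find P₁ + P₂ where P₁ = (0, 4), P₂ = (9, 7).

(0, 4) + (9, 7). λ = (7 - 4)/(9 - 0) ≡ 3/9 mod 13. 9⁻¹ ≡ 3 (mod 13), so λ ≡ 9.
  x = λ² - 0 - 9 = 81 - 9 ≡ 7; y = λ·(0 - 7) - 4 ≡ 11. → (7, 11)

(7, 11)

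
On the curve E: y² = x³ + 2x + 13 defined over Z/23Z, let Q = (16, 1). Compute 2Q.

tangent at (16, 1): λ = (3·16² + 2)/(2·1) ≡ 11/2. 2⁻¹ ≡ 12 (mod 23), so λ ≡ 11·12 ≡ 17.
  x = λ² - 16 - 16 = 289 - 32 ≡ 4; y = λ·(16 - 4) - 1 ≡ 19. → (4, 19)

(4, 19)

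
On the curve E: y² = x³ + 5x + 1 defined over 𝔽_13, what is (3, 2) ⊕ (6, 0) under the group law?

(3, 2) + (6, 0). λ = (0 - 2)/(6 - 3) ≡ 11/3 mod 13. 3⁻¹ ≡ 9 (mod 13), so λ ≡ 8.
  x = λ² - 3 - 6 = 64 - 9 ≡ 3; y = λ·(3 - 3) - 2 ≡ 11. → (3, 11)

(3, 11)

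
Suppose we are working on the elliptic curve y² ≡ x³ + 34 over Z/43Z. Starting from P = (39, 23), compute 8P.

(26, 18)

Repeated addition: build up to 8P.
2P: tangent at (39, 23): λ = (3·39² + 0)/(2·23) ≡ 5/3. 3⁻¹ ≡ 29 (mod 43), so λ ≡ 5·29 ≡ 16.
  x = λ² - 39 - 39 = 256 - 78 ≡ 6; y = λ·(39 - 6) - 23 ≡ 32. → (6, 32)
3P: (6, 32) + (39, 23). λ = (23 - 32)/(39 - 6) ≡ 34/33 mod 43. 33⁻¹ ≡ 30 (mod 43), so λ ≡ 31.
  x = λ² - 6 - 39 = 961 - 45 ≡ 13; y = λ·(6 - 13) - 32 ≡ 9. → (13, 9)
4P: (13, 9) + (39, 23). λ = (23 - 9)/(39 - 13) ≡ 14/26 mod 43. 26⁻¹ ≡ 5 (mod 43), so λ ≡ 27.
  x = λ² - 13 - 39 = 729 - 52 ≡ 32; y = λ·(13 - 32) - 9 ≡ 37. → (32, 37)
5P: (32, 37) + (39, 23). λ = (23 - 37)/(39 - 32) ≡ 29/7 mod 43. 7⁻¹ ≡ 37 (mod 43) since 7·37 = 259 ≡ 1, so λ ≡ 41.
  x = λ² - 32 - 39 = 1681 - 71 ≡ 19; y = λ·(32 - 19) - 37 ≡ 23. → (19, 23)
6P: (19, 23) + (39, 23). λ = (23 - 23)/(39 - 19) ≡ 0/20 mod 43. 20⁻¹ ≡ 28 (mod 43), so λ ≡ 0.
  x = λ² - 19 - 39 = 0 - 58 ≡ 28; y = λ·(19 - 28) - 23 ≡ 20. → (28, 20)
7P: (28, 20) + (39, 23). λ = (23 - 20)/(39 - 28) ≡ 3/11 mod 43. 11⁻¹ ≡ 4 (mod 43) since 11·4 = 44 ≡ 1, so λ ≡ 12.
  x = λ² - 28 - 39 = 144 - 67 ≡ 34; y = λ·(28 - 34) - 20 ≡ 37. → (34, 37)
8P: (34, 37) + (39, 23). λ = (23 - 37)/(39 - 34) ≡ 29/5 mod 43. 5⁻¹ ≡ 26 (mod 43) since 5·26 = 130 ≡ 1, so λ ≡ 23.
  x = λ² - 34 - 39 = 529 - 73 ≡ 26; y = λ·(34 - 26) - 37 ≡ 18. → (26, 18)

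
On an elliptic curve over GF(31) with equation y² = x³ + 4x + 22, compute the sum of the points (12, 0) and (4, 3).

(4, 28)

(12, 0) + (4, 3). λ = (3 - 0)/(4 - 12) ≡ 3/23 mod 31. 23⁻¹ ≡ 27 (mod 31), so λ ≡ 19.
  x = λ² - 12 - 4 = 361 - 16 ≡ 4; y = λ·(12 - 4) - 0 ≡ 28. → (4, 28)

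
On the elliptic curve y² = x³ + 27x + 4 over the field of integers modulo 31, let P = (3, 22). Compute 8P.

(3, 9)

Repeated addition: build up to 8P.
2P: tangent at (3, 22): λ = (3·3² + 27)/(2·22) ≡ 23/13. 13⁻¹ ≡ 12 (mod 31), so λ ≡ 23·12 ≡ 28.
  x = λ² - 3 - 3 = 784 - 6 ≡ 3; y = λ·(3 - 3) - 22 ≡ 9. → (3, 9)
3P: (3, 9) + (3, 22): same x and y₁ ≡ -y₂, so the sum is the point at infinity.
4P: the point at infinity + (3, 22) = (3, 22) (identity).
5P: tangent at (3, 22): λ = (3·3² + 27)/(2·22) ≡ 23/13. 13⁻¹ ≡ 12 (mod 31), so λ ≡ 23·12 ≡ 28.
  x = λ² - 3 - 3 = 784 - 6 ≡ 3; y = λ·(3 - 3) - 22 ≡ 9. → (3, 9)
6P: (3, 9) + (3, 22): same x and y₁ ≡ -y₂, so the sum is the point at infinity.
7P: the point at infinity + (3, 22) = (3, 22) (identity).
8P: tangent at (3, 22): λ = (3·3² + 27)/(2·22) ≡ 23/13. 13⁻¹ ≡ 12 (mod 31), so λ ≡ 23·12 ≡ 28.
  x = λ² - 3 - 3 = 784 - 6 ≡ 3; y = λ·(3 - 3) - 22 ≡ 9. → (3, 9)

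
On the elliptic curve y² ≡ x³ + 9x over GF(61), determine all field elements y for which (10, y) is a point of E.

x³ + 9x + 0 = 1090 ≡ 53 (mod 61).
53 is a non-residue mod 61; no y exists.

none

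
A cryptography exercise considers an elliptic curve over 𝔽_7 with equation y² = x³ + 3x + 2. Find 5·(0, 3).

(4, 1)

Write P = (0, 3).
Repeated addition: build up to 5P.
2P: tangent at (0, 3): λ = (3·0² + 3)/(2·3) ≡ 3/6. 6⁻¹ ≡ 6 (mod 7), so λ ≡ 3·6 ≡ 4.
  x = λ² - 0 - 0 = 16 - 0 ≡ 2; y = λ·(0 - 2) - 3 ≡ 3. → (2, 3)
3P: (2, 3) + (0, 3). λ = (3 - 3)/(0 - 2) ≡ 0/5 mod 7. 5⁻¹ ≡ 3 (mod 7), so λ ≡ 0.
  x = λ² - 2 - 0 = 0 - 2 ≡ 5; y = λ·(2 - 5) - 3 ≡ 4. → (5, 4)
4P: (5, 4) + (0, 3). λ = (3 - 4)/(0 - 5) ≡ 6/2 mod 7. 2⁻¹ ≡ 4 (mod 7) since 2·4 = 8 ≡ 1, so λ ≡ 3.
  x = λ² - 5 - 0 = 9 - 5 ≡ 4; y = λ·(5 - 4) - 4 ≡ 6. → (4, 6)
5P: (4, 6) + (0, 3). λ = (3 - 6)/(0 - 4) ≡ 4/3 mod 7. 3⁻¹ ≡ 5 (mod 7), so λ ≡ 6.
  x = λ² - 4 - 0 = 36 - 4 ≡ 4; y = λ·(4 - 4) - 6 ≡ 1. → (4, 1)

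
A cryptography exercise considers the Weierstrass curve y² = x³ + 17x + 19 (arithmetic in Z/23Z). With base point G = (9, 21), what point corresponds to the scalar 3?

(9, 2)

Repeated addition: build up to 3G.
2G: tangent at (9, 21): λ = (3·9² + 17)/(2·21) ≡ 7/19. 19⁻¹ ≡ 17 (mod 23), so λ ≡ 7·17 ≡ 4.
  x = λ² - 9 - 9 = 16 - 18 ≡ 21; y = λ·(9 - 21) - 21 ≡ 0. → (21, 0)
3G: (21, 0) + (9, 21). λ = (21 - 0)/(9 - 21) ≡ 21/11 mod 23. 11⁻¹ ≡ 21 (mod 23) since 11·21 = 231 ≡ 1, so λ ≡ 4.
  x = λ² - 21 - 9 = 16 - 30 ≡ 9; y = λ·(21 - 9) - 0 ≡ 2. → (9, 2)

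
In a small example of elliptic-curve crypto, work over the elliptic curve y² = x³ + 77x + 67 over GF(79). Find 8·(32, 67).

Write G = (32, 67).
Repeated addition: build up to 8G.
2G: tangent at (32, 67): λ = (3·32² + 77)/(2·67) ≡ 68/55. 55⁻¹ ≡ 23 (mod 79), so λ ≡ 68·23 ≡ 63.
  x = λ² - 32 - 32 = 3969 - 64 ≡ 34; y = λ·(32 - 34) - 67 ≡ 44. → (34, 44)
3G: (34, 44) + (32, 67). λ = (67 - 44)/(32 - 34) ≡ 23/77 mod 79. 77⁻¹ ≡ 39 (mod 79) since 77·39 = 3003 ≡ 1, so λ ≡ 28.
  x = λ² - 34 - 32 = 784 - 66 ≡ 7; y = λ·(34 - 7) - 44 ≡ 1. → (7, 1)
4G: (7, 1) + (32, 67). λ = (67 - 1)/(32 - 7) ≡ 66/25 mod 79. 25⁻¹ ≡ 19 (mod 79), so λ ≡ 69.
  x = λ² - 7 - 32 = 4761 - 39 ≡ 61; y = λ·(7 - 61) - 1 ≡ 65. → (61, 65)
5G: (61, 65) + (32, 67). λ = (67 - 65)/(32 - 61) ≡ 2/50 mod 79. 50⁻¹ ≡ 49 (mod 79), so λ ≡ 19.
  x = λ² - 61 - 32 = 361 - 93 ≡ 31; y = λ·(61 - 31) - 65 ≡ 31. → (31, 31)
6G: (31, 31) + (32, 67). λ = (67 - 31)/(32 - 31) ≡ 36/1 mod 79. 1⁻¹ ≡ 1 (mod 79), so λ ≡ 36.
  x = λ² - 31 - 32 = 1296 - 63 ≡ 48; y = λ·(31 - 48) - 31 ≡ 68. → (48, 68)
7G: (48, 68) + (32, 67). λ = (67 - 68)/(32 - 48) ≡ 78/63 mod 79. 63⁻¹ ≡ 74 (mod 79), so λ ≡ 5.
  x = λ² - 48 - 32 = 25 - 80 ≡ 24; y = λ·(48 - 24) - 68 ≡ 52. → (24, 52)
8G: (24, 52) + (32, 67). λ = (67 - 52)/(32 - 24) ≡ 15/8 mod 79. 8⁻¹ ≡ 10 (mod 79), so λ ≡ 71.
  x = λ² - 24 - 32 = 5041 - 56 ≡ 8; y = λ·(24 - 8) - 52 ≡ 57. → (8, 57)

(8, 57)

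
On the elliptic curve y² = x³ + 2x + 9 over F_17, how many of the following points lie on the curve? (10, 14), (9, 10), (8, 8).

1

(10, 14): 14² ≡ 9, rhs ≡ 9 → on.
(9, 10): 10² ≡ 15, rhs ≡ 8 → off.
(8, 8): 8² ≡ 13, rhs ≡ 10 → off.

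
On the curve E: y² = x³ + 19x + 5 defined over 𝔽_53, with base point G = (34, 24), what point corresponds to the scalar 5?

Repeated addition: build up to 5G.
2G: tangent at (34, 24): λ = (3·34² + 19)/(2·24) ≡ 42/48. 48⁻¹ ≡ 21 (mod 53) since 48·21 = 1008 ≡ 1, so λ ≡ 42·21 ≡ 34.
  x = λ² - 34 - 34 = 1156 - 68 ≡ 28; y = λ·(34 - 28) - 24 ≡ 21. → (28, 21)
3G: (28, 21) + (34, 24). λ = (24 - 21)/(34 - 28) ≡ 3/6 mod 53. 6⁻¹ ≡ 9 (mod 53) since 6·9 = 54 ≡ 1, so λ ≡ 27.
  x = λ² - 28 - 34 = 729 - 62 ≡ 31; y = λ·(28 - 31) - 21 ≡ 4. → (31, 4)
4G: (31, 4) + (34, 24). λ = (24 - 4)/(34 - 31) ≡ 20/3 mod 53. 3⁻¹ ≡ 18 (mod 53), so λ ≡ 42.
  x = λ² - 31 - 34 = 1764 - 65 ≡ 3; y = λ·(31 - 3) - 4 ≡ 6. → (3, 6)
5G: (3, 6) + (34, 24). λ = (24 - 6)/(34 - 3) ≡ 18/31 mod 53. 31⁻¹ ≡ 12 (mod 53), so λ ≡ 4.
  x = λ² - 3 - 34 = 16 - 37 ≡ 32; y = λ·(3 - 32) - 6 ≡ 37. → (32, 37)

(32, 37)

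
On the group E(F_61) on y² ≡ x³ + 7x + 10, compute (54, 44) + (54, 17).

O

The two points share x = 54 and their y-coordinates satisfy 44 + 17 ≡ 0 (mod 61), so they are inverses. Their sum is 𝒪.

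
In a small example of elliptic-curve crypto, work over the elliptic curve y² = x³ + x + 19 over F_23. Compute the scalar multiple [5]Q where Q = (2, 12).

(7, 1)

Repeated addition: build up to 5Q.
2Q: tangent at (2, 12): λ = (3·2² + 1)/(2·12) ≡ 13/1. 1⁻¹ ≡ 1 (mod 23) since 1·1 = 1 ≡ 1, so λ ≡ 13·1 ≡ 13.
  x = λ² - 2 - 2 = 169 - 4 ≡ 4; y = λ·(2 - 4) - 12 ≡ 8. → (4, 8)
3Q: (4, 8) + (2, 12). λ = (12 - 8)/(2 - 4) ≡ 4/21 mod 23. 21⁻¹ ≡ 11 (mod 23), so λ ≡ 21.
  x = λ² - 4 - 2 = 441 - 6 ≡ 21; y = λ·(4 - 21) - 8 ≡ 3. → (21, 3)
4Q: (21, 3) + (2, 12). λ = (12 - 3)/(2 - 21) ≡ 9/4 mod 23. 4⁻¹ ≡ 6 (mod 23), so λ ≡ 8.
  x = λ² - 21 - 2 = 64 - 23 ≡ 18; y = λ·(21 - 18) - 3 ≡ 21. → (18, 21)
5Q: (18, 21) + (2, 12). λ = (12 - 21)/(2 - 18) ≡ 14/7 mod 23. 7⁻¹ ≡ 10 (mod 23) since 7·10 = 70 ≡ 1, so λ ≡ 2.
  x = λ² - 18 - 2 = 4 - 20 ≡ 7; y = λ·(18 - 7) - 21 ≡ 1. → (7, 1)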